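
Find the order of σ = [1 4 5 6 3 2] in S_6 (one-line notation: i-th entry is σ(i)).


Cycle decomposition: (2 4 6) (3 5)
Cycle lengths: 3, 2
Order = lcm(3, 2) = 6

ord(σ) = 6


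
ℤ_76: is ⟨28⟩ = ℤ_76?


g generates ℤ_n iff gcd(g, n) = 1
gcd(28, 76) = 4
Since gcd = 4 ≠ 1, ⟨28⟩ has order 19 < 76, so 28 is not a generator.

No, 28 does not generate ℤ_76


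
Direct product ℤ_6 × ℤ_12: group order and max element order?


|ℤ_6 × ℤ_12| = 6 × 12 = 72
Max element order = lcm(6,12) = 12
Cyclic? No (gcd=6)

|ℤ_6×ℤ_12| = 72, max element order = 12


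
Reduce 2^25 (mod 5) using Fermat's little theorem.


Fermat's little theorem: if p is prime and gcd(a,p)=1, then a^(p-1) ≡ 1 (mod p)
p = 5 is prime, gcd(2,5) = 1
Reduce exponent: 25 mod 4 = 1
So 2^25 ≡ 2^1 (mod 5)
2^1 mod 5 = 2

2^25 ≡ 2 (mod 5)


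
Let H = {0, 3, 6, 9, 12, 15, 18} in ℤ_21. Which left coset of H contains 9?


9 + H = {9 + h (mod 21) : h ∈ H}
9+0=9, 9+3=12, 9+6=15, 9+9=18, 9+12=0, 9+15=3, 9+18=6
9 + H = {0, 3, 6, 9, 12, 15, 18} = 0 + H

9 + H = {0, 3, 6, 9, 12, 15, 18}


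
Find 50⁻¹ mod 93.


Use the extended Euclidean algorithm to write 1 = 50·s + 93·t; then s mod 93 is the inverse.
Euclidean algorithm:
  50 = 0·93 + 50
  93 = 1·50 + 43
  50 = 1·43 + 7
  43 = 6·7 + 1
  7 = 7·1 + 0
gcd(50,93) = 1
Back-substitution gives: 50·(-13) + 93·(7) = 1
So 50⁻¹ ≡ -13 ≡ 80 (mod 93)
Check: 50 × 80 = 4000 ≡ 1 (mod 93) ✓

50⁻¹ ≡ 80 (mod 93)


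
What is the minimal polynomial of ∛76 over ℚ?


∛76 satisfies x³ - 76 = 0, irreducible over ℚ (no rational root; 76 is not a perfect cube)

Minimal polynomial: x³ - 76


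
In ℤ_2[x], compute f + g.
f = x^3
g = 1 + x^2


Add coefficients mod 2:
x^0: 0 + 1 = 1 (mod 2)
x^1: 0 + 0 = 0 (mod 2)
x^2: 0 + 1 = 1 (mod 2)
x^3: 1 + 0 = 1 (mod 2)
Result: 1 + x^2 + x^3

f + g = 1 + x^2 + x^3


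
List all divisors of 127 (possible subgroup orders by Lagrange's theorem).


Lagrange's theorem: |H| divides |G|
|G| = 127
Divisors of 127: 1, 127

Possible subgroup orders: {1, 127}


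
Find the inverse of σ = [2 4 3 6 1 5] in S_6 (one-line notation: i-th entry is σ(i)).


To find σ⁻¹, swap domain and range:
σ(1) = 2 → σ⁻¹(2) = 1
σ(2) = 4 → σ⁻¹(4) = 2
σ(3) = 3 → σ⁻¹(3) = 3
σ(4) = 6 → σ⁻¹(6) = 4
σ(5) = 1 → σ⁻¹(1) = 5
σ(6) = 5 → σ⁻¹(5) = 6

σ⁻¹ = [5 1 3 2 6 4]


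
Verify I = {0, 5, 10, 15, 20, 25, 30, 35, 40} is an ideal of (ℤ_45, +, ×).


Check ideal conditions for I = {0, 5, 10, 15, 20, 25, 30, 35, 40} in ℤ_45:
(1) I is an additive subgroup? Yes
(2) For r ∈ ℤ_45 and a ∈ I: r·a ∈ I? Yes

Yes, I is an ideal of ℤ_45


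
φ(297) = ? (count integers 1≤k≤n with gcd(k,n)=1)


Factor n: 297 = 3^3 × 11
φ(n) = n · ∏(1 - 1/p) over distinct primes p | n
φ(297) = 297 · (1 - 1/3) · (1 - 1/11) = 180

φ(297) = 180


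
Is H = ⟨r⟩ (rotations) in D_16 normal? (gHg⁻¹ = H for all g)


H = ⟨r⟩ (rotations) in D_16
The rotation subgroup ⟨r⟩ has index 2 in D_16, so it is normal

Yes, normal subgroup


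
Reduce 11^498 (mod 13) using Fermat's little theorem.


Fermat's little theorem: if p is prime and gcd(a,p)=1, then a^(p-1) ≡ 1 (mod p)
p = 13 is prime, gcd(11,13) = 1
Reduce exponent: 498 mod 12 = 6
So 11^498 ≡ 11^6 (mod 13)
11^6 mod 13 = 12

11^498 ≡ 12 (mod 13)


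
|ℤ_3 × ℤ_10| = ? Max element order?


|ℤ_3 × ℤ_10| = 3 × 10 = 30
Max element order = lcm(3,10) = 30
Cyclic? Yes (gcd=1)

|ℤ_3×ℤ_10| = 30, max element order = 30


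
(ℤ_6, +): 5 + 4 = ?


Operation: addition mod 6
5 + 4 = (a + b) mod 6 with a = 5, b = 4

5 + 4 = 3


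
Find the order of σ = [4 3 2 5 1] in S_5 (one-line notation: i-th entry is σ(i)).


Cycle decomposition: (1 4 5) (2 3)
Cycle lengths: 3, 2
Order = lcm(3, 2) = 6

ord(σ) = 6


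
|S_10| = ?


|S_n| = n! (number of permutations of n symbols)
|S_10| = 10! = 3628800

|S_10| = 3628800


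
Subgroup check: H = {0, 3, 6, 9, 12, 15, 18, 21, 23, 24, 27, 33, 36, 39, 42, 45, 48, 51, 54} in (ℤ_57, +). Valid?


Subgroup test for H = {0, 3, 6, 9, 12, 15, 18, 21, 23, 24, 27, 33, 36, 39, 42, 45, 48, 51, 54} in (ℤ_57, +):
(1) 0 ∈ H? Yes
(2) Closure: for all a,b ∈ H, (a+b) mod 57 ∈ H? No  [counterexample: 3 + 23 = 26 ∉ H]
(3) Inverses: for all a ∈ H, -a mod 57 ∈ H? No

No, H is not a subgroup of ℤ_57


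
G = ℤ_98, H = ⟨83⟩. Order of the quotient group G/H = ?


|⟨83⟩| = n / gcd(83, 98) = 98 / 1 = 98
H is normal (ℤ_98 is abelian).
|G/H| = |G| / |H| = 98 / 98 = 1

|G/H| = 1


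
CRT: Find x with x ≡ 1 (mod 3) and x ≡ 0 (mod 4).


m₁ = 3, m₂ = 4, gcd = 1, so CRT applies. M = m₁·m₂ = 12
Let M₁ = M/m₁ = 4, M₂ = M/m₂ = 3
Find y₁ ≡ M₁⁻¹ (mod m₁): 4⁻¹ ≡ 1 (mod 3)
Find y₂ ≡ M₂⁻¹ (mod m₂): 3⁻¹ ≡ 3 (mod 4)
x = a₁·M₁·y₁ + a₂·M₂·y₂ = 1·4·1 + 0·3·3 = 4
Reduce mod 12: x ≡ 4
Check: 4 mod 3 = 1 ✓, 4 mod 4 = 0 ✓

x ≡ 4 (mod 12)


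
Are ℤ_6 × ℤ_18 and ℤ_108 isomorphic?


Comparing ℤ_6 × ℤ_18 and ℤ_108:
gcd(6,18) = 6 ≠ 1. Max element order in ℤ_6×ℤ_18 is lcm(6,18) = 18 < 108, so it has no element of order 108

No, ℤ_6 × ℤ_18 ≇ ℤ_108


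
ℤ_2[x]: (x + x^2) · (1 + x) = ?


Expand and collect like terms; reduce coefficients mod 2:
x^0: 0·1 = 0 ≡ 0 (mod 2)
x^1: 0·1 + 1·1 = 1 ≡ 1 (mod 2)
x^2: 1·1 + 1·1 = 2 ≡ 0 (mod 2)
x^3: 1·1 = 1 ≡ 1 (mod 2)
Result: x + x^3

f · g = x + x^3


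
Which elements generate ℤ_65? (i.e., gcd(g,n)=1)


g generates ℤ_n iff gcd(g,n) = 1
Prime factors of 65: 5, 13
Generators are g ∈ {1,...,64} not divisible by any of these primes.
Generators: {1, 2, 3, 4, 6, 7, 8, 9, 11, 12, 14, 16, 17, 18, 19, 21, 22, 23, 24, 27, 28, 29, 31, 32, 33, 34, 36, 37, 38, 41, 42, 43, 44, 46, 47, 48, 49, 51, 53, 54, 56, 57, 58, 59, 61, 62, 63, 64}
Number of generators = φ(65) = 48

Generators of ℤ_65 = {1, 2, 3, 4, 6, 7, 8, 9, 11, 12, 14, 16, 17, 18, 19, 21, 22, 23, 24, 27, 28, 29, 31, 32, 33, 34, 36, 37, 38, 41, 42, 43, 44, 46, 47, 48, 49, 51, 53, 54, 56, 57, 58, 59, 61, 62, 63, 64}


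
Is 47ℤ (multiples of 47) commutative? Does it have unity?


47ℤ is a commutative ring under +,× but has no multiplicative identity (1 ∉ 47ℤ); it has no zero divisors, but without unity it is not an integral domain
Commutative: Yes
Integral domain: No
Has unity: No

47ℤ (multiples of 47): Commutative=Yes, Unity=No


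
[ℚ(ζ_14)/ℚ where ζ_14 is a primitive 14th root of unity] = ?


[ℚ(ζ_n):ℚ] = deg Φ_n(x) = φ(n). Here φ(14) = 6

[ℚ(ζ_14)/ℚ where ζ_14 is a primitive 14th root of unity] = 6


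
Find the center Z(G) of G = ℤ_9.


Z(G) = {g ∈ G | gx = xg for all x ∈ G}
ℤ_9 is abelian, so Z(G) = G

Z(ℤ_9) = ℤ_9


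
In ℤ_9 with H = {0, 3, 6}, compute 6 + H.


6 + H = {6 + h (mod 9) : h ∈ H}
6+0=6, 6+3=0, 6+6=3
6 + H = {0, 3, 6} = 0 + H

6 + H = {0, 3, 6}


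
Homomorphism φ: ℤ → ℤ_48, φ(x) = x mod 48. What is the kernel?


Kernel = preimage of identity
ker(φ) = {x ∈ ℤ : x ≡ 0 (mod 48)} = 48ℤ = {0, ±48, ±96, ...}

ker(φ) = 48ℤ


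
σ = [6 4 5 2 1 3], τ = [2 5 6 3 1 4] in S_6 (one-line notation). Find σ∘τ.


σ∘τ: apply τ first, then σ
1 →τ 2 →σ 4
2 →τ 5 →σ 1
3 →τ 6 →σ 3
4 →τ 3 →σ 5
5 →τ 1 →σ 6
6 →τ 4 →σ 2

σ∘τ = [4 1 3 5 6 2]


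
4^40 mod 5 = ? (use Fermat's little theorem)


Fermat's little theorem: if p is prime and gcd(a,p)=1, then a^(p-1) ≡ 1 (mod p)
p = 5 is prime, gcd(4,5) = 1
Reduce exponent: 40 mod 4 = 0
So 4^40 ≡ 4^0 (mod 5)
4^0 = 1

4^40 ≡ 1 (mod 5)


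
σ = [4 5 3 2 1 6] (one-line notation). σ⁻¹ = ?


To find σ⁻¹, swap domain and range:
σ(1) = 4 → σ⁻¹(4) = 1
σ(2) = 5 → σ⁻¹(5) = 2
σ(3) = 3 → σ⁻¹(3) = 3
σ(4) = 2 → σ⁻¹(2) = 4
σ(5) = 1 → σ⁻¹(1) = 5
σ(6) = 6 → σ⁻¹(6) = 6

σ⁻¹ = [5 4 3 1 2 6]


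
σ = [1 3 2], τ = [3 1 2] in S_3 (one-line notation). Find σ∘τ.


σ∘τ: apply τ first, then σ
1 →τ 3 →σ 2
2 →τ 1 →σ 1
3 →τ 2 →σ 3

σ∘τ = [2 1 3]


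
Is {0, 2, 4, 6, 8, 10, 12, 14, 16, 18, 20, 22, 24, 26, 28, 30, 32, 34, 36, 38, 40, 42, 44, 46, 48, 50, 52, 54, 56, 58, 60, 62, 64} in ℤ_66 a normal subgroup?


H = {0, 2, 4, 6, 8, 10, 12, 14, 16, 18, 20, 22, 24, 26, 28, 30, 32, 34, 36, 38, 40, 42, 44, 46, 48, 50, 52, 54, 56, 58, 60, 62, 64} in ℤ_66
ℤ_66 is abelian; every subgroup of an abelian group is normal

Yes, normal subgroup


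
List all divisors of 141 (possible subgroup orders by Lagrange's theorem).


Lagrange's theorem: |H| divides |G|
|G| = 141
Divisors of 141: 1, 3, 47, 141

Possible subgroup orders: {1, 3, 47, 141}


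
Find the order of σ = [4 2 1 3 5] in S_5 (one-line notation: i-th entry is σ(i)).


Cycle decomposition: (1 4 3)
Cycle lengths: 3
Order = lcm(3) = 3

ord(σ) = 3


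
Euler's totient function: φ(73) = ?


Factor n: 73 = 73
φ(n) = n · ∏(1 - 1/p) over distinct primes p | n
φ(73) = 73 · (1 - 1/73) = 72

φ(73) = 72


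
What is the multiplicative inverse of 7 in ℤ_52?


Use the extended Euclidean algorithm to write 1 = 7·s + 52·t; then s mod 52 is the inverse.
Euclidean algorithm:
  7 = 0·52 + 7
  52 = 7·7 + 3
  7 = 2·3 + 1
  3 = 3·1 + 0
gcd(7,52) = 1
Back-substitution gives: 7·(15) + 52·(-2) = 1
So 7⁻¹ ≡ 15 ≡ 15 (mod 52)
Check: 7 × 15 = 105 ≡ 1 (mod 52) ✓

7⁻¹ ≡ 15 (mod 52)


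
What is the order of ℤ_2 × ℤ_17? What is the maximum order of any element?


|ℤ_2 × ℤ_17| = 2 × 17 = 34
Max element order = lcm(2,17) = 34
Cyclic? Yes (gcd=1)

|ℤ_2×ℤ_17| = 34, max element order = 34


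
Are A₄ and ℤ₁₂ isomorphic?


Comparing A₄ and ℤ₁₂:
A₄ is non-abelian, ℤ₁₂ is abelian

No, A₄ ≇ ℤ₁₂


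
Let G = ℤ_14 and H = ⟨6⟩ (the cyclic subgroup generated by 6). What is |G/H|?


|⟨6⟩| = n / gcd(6, 14) = 14 / 2 = 7
H is normal (ℤ_14 is abelian).
|G/H| = |G| / |H| = 14 / 7 = 2

|G/H| = 2


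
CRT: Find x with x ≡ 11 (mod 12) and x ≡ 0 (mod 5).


m₁ = 12, m₂ = 5, gcd = 1, so CRT applies. M = m₁·m₂ = 60
Let M₁ = M/m₁ = 5, M₂ = M/m₂ = 12
Find y₁ ≡ M₁⁻¹ (mod m₁): 5⁻¹ ≡ 5 (mod 12)
Find y₂ ≡ M₂⁻¹ (mod m₂): 12⁻¹ ≡ 3 (mod 5)
x = a₁·M₁·y₁ + a₂·M₂·y₂ = 11·5·5 + 0·12·3 = 275
Reduce mod 60: x ≡ 35
Check: 35 mod 12 = 11 ✓, 35 mod 5 = 0 ✓

x ≡ 35 (mod 60)


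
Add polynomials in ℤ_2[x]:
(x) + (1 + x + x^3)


Add coefficients mod 2:
x^0: 0 + 1 = 1 (mod 2)
x^1: 1 + 1 = 0 (mod 2)
x^2: 0 + 0 = 0 (mod 2)
x^3: 0 + 1 = 1 (mod 2)
Result: 1 + x^3

f + g = 1 + x^3


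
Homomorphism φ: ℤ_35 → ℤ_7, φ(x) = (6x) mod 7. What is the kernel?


Kernel = preimage of identity
ker(φ) = {x ∈ ℤ_35 : 6x ≡ 0 (mod 7)}. Since 7 | 35, φ is well-defined. The kernel is the cyclic subgroup ⟨7⟩ of ℤ_35 (order 5), i.e. {0, 7, 14, 21, 28}

ker(φ) = {0, 7, 14, 21, 28}


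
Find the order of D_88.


|D_n| = 2n (n rotations and n reflections)
|D_88| = 2×88 = 176

|D_88| = 176


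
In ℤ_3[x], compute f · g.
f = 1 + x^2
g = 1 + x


Expand and collect like terms; reduce coefficients mod 3:
x^0: 1·1 = 1 ≡ 1 (mod 3)
x^1: 1·1 + 0·1 = 1 ≡ 1 (mod 3)
x^2: 0·1 + 1·1 = 1 ≡ 1 (mod 3)
x^3: 1·1 = 1 ≡ 1 (mod 3)
Result: 1 + x + x^2 + x^3

f · g = 1 + x + x^2 + x^3


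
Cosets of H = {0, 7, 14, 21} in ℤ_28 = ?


H = {0, 7, 14, 21}, |H| = 4
Number of cosets = |G|/|H| = 28/4 = 7
0 + H = {0, 7, 14, 21}
1 + H = {1, 8, 15, 22}
2 + H = {2, 9, 16, 23}
3 + H = {3, 10, 17, 24}
4 + H = {4, 11, 18, 25}
5 + H = {5, 12, 19, 26}
6 + H = {6, 13, 20, 27}

Cosets: 0+H={0,7,14,21}; 1+H={1,8,15,22}; 2+H={2,9,16,23}; 3+H={3,10,17,24}; 4+H={4,11,18,25}; 5+H={5,12,19,26}; 6+H={6,13,20,27}


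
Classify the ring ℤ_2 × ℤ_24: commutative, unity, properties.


Direct product ring; commutative with unity (1,1); but (1,0)·(0,1) = (0,0) gives zero divisors, so not an integral domain
Commutative: Yes
Integral domain: No
Has unity: Yes

ℤ_2 × ℤ_24: Commutative=Yes, Unity=Yes


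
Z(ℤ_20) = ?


Z(G) = {g ∈ G | gx = xg for all x ∈ G}
ℤ_20 is abelian, so Z(G) = G

Z(ℤ_20) = ℤ_20


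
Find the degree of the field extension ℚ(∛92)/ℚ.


∛92 has minimal polynomial x³ - 92 (irreducible over ℚ since 92 is not a perfect cube)

[ℚ(∛92)/ℚ] = 3


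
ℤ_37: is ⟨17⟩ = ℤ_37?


g generates ℤ_n iff gcd(g, n) = 1
gcd(17, 37) = 1
Since gcd = 1, 17 is a generator.

Yes, 17 generates ℤ_37


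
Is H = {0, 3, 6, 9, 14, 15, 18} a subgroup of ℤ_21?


Subgroup test for H = {0, 3, 6, 9, 14, 15, 18} in (ℤ_21, +):
(1) 0 ∈ H? Yes
(2) Closure: for all a,b ∈ H, (a+b) mod 21 ∈ H? No  [counterexample: 3 + 9 = 12 ∉ H]
(3) Inverses: for all a ∈ H, -a mod 21 ∈ H? No

No, H is not a subgroup of ℤ_21


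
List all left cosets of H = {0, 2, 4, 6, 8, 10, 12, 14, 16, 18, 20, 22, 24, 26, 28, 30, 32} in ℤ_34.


H = {0, 2, 4, 6, 8, 10, 12, 14, 16, 18, 20, 22, 24, 26, 28, 30, 32}, |H| = 17
Number of cosets = |G|/|H| = 34/17 = 2
0 + H = {0, 2, 4, 6, 8, 10, 12, 14, 16, 18, 20, 22, 24, 26, 28, 30, 32}
1 + H = {1, 3, 5, 7, 9, 11, 13, 15, 17, 19, 21, 23, 25, 27, 29, 31, 33}

Cosets: 0+H={0,2,4,6,8,10,12,14,16,18,20,22,24,26,28,30,32}; 1+H={1,3,5,7,9,11,13,15,17,19,21,23,25,27,29,31,33}


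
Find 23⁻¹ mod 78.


Use the extended Euclidean algorithm to write 1 = 23·s + 78·t; then s mod 78 is the inverse.
Euclidean algorithm:
  23 = 0·78 + 23
  78 = 3·23 + 9
  23 = 2·9 + 5
  9 = 1·5 + 4
  5 = 1·4 + 1
  4 = 4·1 + 0
gcd(23,78) = 1
Back-substitution gives: 23·(17) + 78·(-5) = 1
So 23⁻¹ ≡ 17 ≡ 17 (mod 78)
Check: 23 × 17 = 391 ≡ 1 (mod 78) ✓

23⁻¹ ≡ 17 (mod 78)


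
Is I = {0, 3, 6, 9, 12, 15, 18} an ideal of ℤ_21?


Check ideal conditions for I = {0, 3, 6, 9, 12, 15, 18} in ℤ_21:
(1) I is an additive subgroup? Yes
(2) For r ∈ ℤ_21 and a ∈ I: r·a ∈ I? Yes

Yes, I is an ideal of ℤ_21


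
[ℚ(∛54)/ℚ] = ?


∛54 has minimal polynomial x³ - 54 (irreducible over ℚ since 54 is not a perfect cube)

[ℚ(∛54)/ℚ] = 3


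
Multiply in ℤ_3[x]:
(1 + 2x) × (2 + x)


Expand and collect like terms; reduce coefficients mod 3:
x^0: 1·2 = 2 ≡ 2 (mod 3)
x^1: 1·1 + 2·2 = 5 ≡ 2 (mod 3)
x^2: 2·1 = 2 ≡ 2 (mod 3)
Result: 2 + 2x + 2x^2

f · g = 2 + 2x + 2x^2


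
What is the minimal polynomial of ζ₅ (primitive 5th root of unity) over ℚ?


ζ₅ is a root of Φ₅(x) = x⁴ + x³ + x² + x + 1, irreducible over ℚ

Minimal polynomial: x⁴ + x³ + x² + x + 1


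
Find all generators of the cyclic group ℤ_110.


g generates ℤ_n iff gcd(g,n) = 1
Prime factors of 110: 2, 5, 11
Generators are g ∈ {1,...,109} not divisible by any of these primes.
Generators: {1, 3, 7, 9, 13, 17, 19, 21, 23, 27, 29, 31, 37, 39, 41, 43, 47, 49, 51, 53, 57, 59, 61, 63, 67, 69, 71, 73, 79, 81, 83, 87, 89, 91, 93, 97, 101, 103, 107, 109}
Number of generators = φ(110) = 40

Generators of ℤ_110 = {1, 3, 7, 9, 13, 17, 19, 21, 23, 27, 29, 31, 37, 39, 41, 43, 47, 49, 51, 53, 57, 59, 61, 63, 67, 69, 71, 73, 79, 81, 83, 87, 89, 91, 93, 97, 101, 103, 107, 109}


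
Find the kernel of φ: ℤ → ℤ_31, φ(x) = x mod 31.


Kernel = preimage of identity
ker(φ) = {x ∈ ℤ : x ≡ 0 (mod 31)} = 31ℤ = {0, ±31, ±62, ...}

ker(φ) = 31ℤ


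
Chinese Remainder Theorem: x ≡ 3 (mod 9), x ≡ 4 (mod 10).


m₁ = 9, m₂ = 10, gcd = 1, so CRT applies. M = m₁·m₂ = 90
Let M₁ = M/m₁ = 10, M₂ = M/m₂ = 9
Find y₁ ≡ M₁⁻¹ (mod m₁): 10⁻¹ ≡ 1 (mod 9)
Find y₂ ≡ M₂⁻¹ (mod m₂): 9⁻¹ ≡ 9 (mod 10)
x = a₁·M₁·y₁ + a₂·M₂·y₂ = 3·10·1 + 4·9·9 = 354
Reduce mod 90: x ≡ 84
Check: 84 mod 9 = 3 ✓, 84 mod 10 = 4 ✓

x ≡ 84 (mod 90)


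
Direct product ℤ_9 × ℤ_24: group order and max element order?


|ℤ_9 × ℤ_24| = 9 × 24 = 216
Max element order = lcm(9,24) = 72
Cyclic? No (gcd=3)

|ℤ_9×ℤ_24| = 216, max element order = 72


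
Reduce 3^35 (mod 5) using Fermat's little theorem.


Fermat's little theorem: if p is prime and gcd(a,p)=1, then a^(p-1) ≡ 1 (mod p)
p = 5 is prime, gcd(3,5) = 1
Reduce exponent: 35 mod 4 = 3
So 3^35 ≡ 3^3 (mod 5)
3^3 mod 5 = 2

3^35 ≡ 2 (mod 5)


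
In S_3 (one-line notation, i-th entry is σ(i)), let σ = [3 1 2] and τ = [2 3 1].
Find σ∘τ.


σ∘τ: apply τ first, then σ
1 →τ 2 →σ 1
2 →τ 3 →σ 2
3 →τ 1 →σ 3

σ∘τ = [1 2 3]


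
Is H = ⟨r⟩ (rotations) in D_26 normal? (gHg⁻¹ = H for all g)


H = ⟨r⟩ (rotations) in D_26
The rotation subgroup ⟨r⟩ has index 2 in D_26, so it is normal

Yes, normal subgroup


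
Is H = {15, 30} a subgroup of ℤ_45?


Subgroup test for H = {15, 30} in (ℤ_45, +):
(1) 0 ∈ H? No
(2) Closure: for all a,b ∈ H, (a+b) mod 45 ∈ H? No  [counterexample: 15 + 30 = 0 ∉ H]
(3) Inverses: for all a ∈ H, -a mod 45 ∈ H? Yes

No, H is not a subgroup of ℤ_45


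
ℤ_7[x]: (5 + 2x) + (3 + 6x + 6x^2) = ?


Add coefficients mod 7:
x^0: 5 + 3 = 1 (mod 7)
x^1: 2 + 6 = 1 (mod 7)
x^2: 0 + 6 = 6 (mod 7)
Result: 1 + x + 6x^2

f + g = 1 + x + 6x^2


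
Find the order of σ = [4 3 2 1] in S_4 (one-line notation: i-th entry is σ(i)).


Cycle decomposition: (1 4) (2 3)
Cycle lengths: 2, 2
Order = lcm(2, 2) = 2

ord(σ) = 2


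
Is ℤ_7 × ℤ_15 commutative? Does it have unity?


Direct product ring; commutative with unity (1,1); but (1,0)·(0,1) = (0,0) gives zero divisors, so not an integral domain
Commutative: Yes
Integral domain: No
Has unity: Yes

ℤ_7 × ℤ_15: Commutative=Yes, Unity=Yes


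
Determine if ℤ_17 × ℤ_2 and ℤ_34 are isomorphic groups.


Comparing ℤ_17 × ℤ_2 and ℤ_34:
gcd(17,2) = 1, so ℤ_17 × ℤ_2 ≅ ℤ_34 (CRT)

Yes, ℤ_17 × ℤ_2 ≅ ℤ_34


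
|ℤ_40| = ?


ℤ_n has n elements.

|ℤ_40| = 40


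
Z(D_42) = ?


Z(G) = {g ∈ G | gx = xg for all x ∈ G}
For even n, Z(D_n) = {e, r^(n/2)}: the 180° rotation r^21 commutes with every reflection and rotation

Z(D_42) = {e, r^21}


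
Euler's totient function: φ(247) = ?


Factor n: 247 = 13 × 19
φ(n) = n · ∏(1 - 1/p) over distinct primes p | n
φ(247) = 247 · (1 - 1/13) · (1 - 1/19) = 216

φ(247) = 216


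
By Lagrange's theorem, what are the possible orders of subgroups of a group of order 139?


Lagrange's theorem: |H| divides |G|
|G| = 139
Divisors of 139: 1, 139

Possible subgroup orders: {1, 139}


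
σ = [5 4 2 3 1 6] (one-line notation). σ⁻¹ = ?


To find σ⁻¹, swap domain and range:
σ(1) = 5 → σ⁻¹(5) = 1
σ(2) = 4 → σ⁻¹(4) = 2
σ(3) = 2 → σ⁻¹(2) = 3
σ(4) = 3 → σ⁻¹(3) = 4
σ(5) = 1 → σ⁻¹(1) = 5
σ(6) = 6 → σ⁻¹(6) = 6

σ⁻¹ = [5 3 4 2 1 6]


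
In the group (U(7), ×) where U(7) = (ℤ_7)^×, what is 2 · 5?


Operation: multiplication mod 7
2 · 5 = (a × b) mod 7 with a = 2, b = 5

2 · 5 = 3


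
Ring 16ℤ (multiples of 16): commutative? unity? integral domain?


16ℤ is a commutative ring under +,× but has no multiplicative identity (1 ∉ 16ℤ); it has no zero divisors, but without unity it is not an integral domain
Commutative: Yes
Integral domain: No
Has unity: No

16ℤ (multiples of 16): Commutative=Yes, Unity=No


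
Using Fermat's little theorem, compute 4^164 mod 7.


Fermat's little theorem: if p is prime and gcd(a,p)=1, then a^(p-1) ≡ 1 (mod p)
p = 7 is prime, gcd(4,7) = 1
Reduce exponent: 164 mod 6 = 2
So 4^164 ≡ 4^2 (mod 7)
4^2 mod 7 = 2

4^164 ≡ 2 (mod 7)


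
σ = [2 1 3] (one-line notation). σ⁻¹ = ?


To find σ⁻¹, swap domain and range:
σ(1) = 2 → σ⁻¹(2) = 1
σ(2) = 1 → σ⁻¹(1) = 2
σ(3) = 3 → σ⁻¹(3) = 3

σ⁻¹ = [2 1 3]


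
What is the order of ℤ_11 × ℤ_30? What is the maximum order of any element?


|ℤ_11 × ℤ_30| = 11 × 30 = 330
Max element order = lcm(11,30) = 330
Cyclic? Yes (gcd=1)

|ℤ_11×ℤ_30| = 330, max element order = 330


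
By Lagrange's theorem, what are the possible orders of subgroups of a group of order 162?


Lagrange's theorem: |H| divides |G|
|G| = 162
Divisors of 162: 1, 2, 3, 6, 9, 18, 27, 54, 81, 162

Possible subgroup orders: {1, 2, 3, 6, 9, 18, 27, 54, 81, 162}


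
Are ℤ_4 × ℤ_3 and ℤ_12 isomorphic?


Comparing ℤ_4 × ℤ_3 and ℤ_12:
gcd(4,3) = 1, so ℤ_4 × ℤ_3 ≅ ℤ_12 (CRT)

Yes, ℤ_4 × ℤ_3 ≅ ℤ_12


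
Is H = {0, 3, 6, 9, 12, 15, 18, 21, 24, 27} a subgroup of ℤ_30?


Subgroup test for H = {0, 3, 6, 9, 12, 15, 18, 21, 24, 27} in (ℤ_30, +):
(1) 0 ∈ H? Yes
(2) Closure: for all a,b ∈ H, (a+b) mod 30 ∈ H? Yes
(3) Inverses: for all a ∈ H, -a mod 30 ∈ H? Yes

Yes, H is a subgroup of ℤ_30


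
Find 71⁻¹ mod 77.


Use the extended Euclidean algorithm to write 1 = 71·s + 77·t; then s mod 77 is the inverse.
Euclidean algorithm:
  71 = 0·77 + 71
  77 = 1·71 + 6
  71 = 11·6 + 5
  6 = 1·5 + 1
  5 = 5·1 + 0
gcd(71,77) = 1
Back-substitution gives: 71·(-13) + 77·(12) = 1
So 71⁻¹ ≡ -13 ≡ 64 (mod 77)
Check: 71 × 64 = 4544 ≡ 1 (mod 77) ✓

71⁻¹ ≡ 64 (mod 77)


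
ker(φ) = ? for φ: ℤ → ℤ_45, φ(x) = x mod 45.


Kernel = preimage of identity
ker(φ) = {x ∈ ℤ : x ≡ 0 (mod 45)} = 45ℤ = {0, ±45, ±90, ...}

ker(φ) = 45ℤ


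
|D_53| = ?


|D_n| = 2n (n rotations and n reflections)
|D_53| = 2×53 = 106

|D_53| = 106


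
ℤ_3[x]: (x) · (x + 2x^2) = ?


Expand and collect like terms; reduce coefficients mod 3:
x^0: 0·0 = 0 ≡ 0 (mod 3)
x^1: 0·1 + 1·0 = 0 ≡ 0 (mod 3)
x^2: 0·2 + 1·1 = 1 ≡ 1 (mod 3)
x^3: 1·2 = 2 ≡ 2 (mod 3)
Result: x^2 + 2x^3

f · g = x^2 + 2x^3


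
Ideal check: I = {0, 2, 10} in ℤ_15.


Check ideal conditions for I = {0, 2, 10} in ℤ_15:
(1) I is an additive subgroup? No
(2) For r ∈ ℤ_15 and a ∈ I: r·a ∈ I? No  [counterexample: r=2, a=2, r·a mod 15 = 4 ∉ I]

No, I is not an ideal of ℤ_15


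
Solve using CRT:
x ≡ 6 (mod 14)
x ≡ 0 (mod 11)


m₁ = 14, m₂ = 11, gcd = 1, so CRT applies. M = m₁·m₂ = 154
Let M₁ = M/m₁ = 11, M₂ = M/m₂ = 14
Find y₁ ≡ M₁⁻¹ (mod m₁): 11⁻¹ ≡ 9 (mod 14)
Find y₂ ≡ M₂⁻¹ (mod m₂): 14⁻¹ ≡ 4 (mod 11)
x = a₁·M₁·y₁ + a₂·M₂·y₂ = 6·11·9 + 0·14·4 = 594
Reduce mod 154: x ≡ 132
Check: 132 mod 14 = 6 ✓, 132 mod 11 = 0 ✓

x ≡ 132 (mod 154)


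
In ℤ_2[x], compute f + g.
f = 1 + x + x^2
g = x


Add coefficients mod 2:
x^0: 1 + 0 = 1 (mod 2)
x^1: 1 + 1 = 0 (mod 2)
x^2: 1 + 0 = 1 (mod 2)
Result: 1 + x^2

f + g = 1 + x^2


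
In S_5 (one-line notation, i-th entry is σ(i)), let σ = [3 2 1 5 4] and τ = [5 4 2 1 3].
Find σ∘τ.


σ∘τ: apply τ first, then σ
1 →τ 5 →σ 4
2 →τ 4 →σ 5
3 →τ 2 →σ 2
4 →τ 1 →σ 3
5 →τ 3 →σ 1

σ∘τ = [4 5 2 3 1]


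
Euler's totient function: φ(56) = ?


Factor n: 56 = 2^3 × 7
φ(n) = n · ∏(1 - 1/p) over distinct primes p | n
φ(56) = 56 · (1 - 1/2) · (1 - 1/7) = 24

φ(56) = 24


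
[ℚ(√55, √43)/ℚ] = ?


[ℚ(√55,√43):ℚ] = [ℚ(√55,√43):ℚ(√55)]·[ℚ(√55):ℚ] = 2·2 = 4

[ℚ(√55, √43)/ℚ] = 4


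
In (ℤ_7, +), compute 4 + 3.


Operation: addition mod 7
4 + 3 = (a + b) mod 7 with a = 4, b = 3

4 + 3 = 0


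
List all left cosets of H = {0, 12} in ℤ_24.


H = {0, 12}, |H| = 2
Number of cosets = |G|/|H| = 24/2 = 12
0 + H = {0, 12}
1 + H = {1, 13}
2 + H = {2, 14}
3 + H = {3, 15}
4 + H = {4, 16}
5 + H = {5, 17}
6 + H = {6, 18}
7 + H = {7, 19}
8 + H = {8, 20}
9 + H = {9, 21}
10 + H = {10, 22}
11 + H = {11, 23}

Cosets: 0+H={0,12}; 1+H={1,13}; 2+H={2,14}; 3+H={3,15}; 4+H={4,16}; 5+H={5,17}; 6+H={6,18}; 7+H={7,19}; 8+H={8,20}; 9+H={9,21}; 10+H={10,22}; 11+H={11,23}


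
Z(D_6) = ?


Z(G) = {g ∈ G | gx = xg for all x ∈ G}
For even n, Z(D_n) = {e, r^(n/2)}: the 180° rotation r^3 commutes with every reflection and rotation

Z(D_6) = {e, r^3}


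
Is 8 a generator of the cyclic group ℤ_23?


g generates ℤ_n iff gcd(g, n) = 1
gcd(8, 23) = 1
Since gcd = 1, 8 is a generator.

Yes, 8 generates ℤ_23


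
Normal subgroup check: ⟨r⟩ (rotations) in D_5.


H = ⟨r⟩ (rotations) in D_5
The rotation subgroup ⟨r⟩ has index 2 in D_5, so it is normal

Yes, normal subgroup


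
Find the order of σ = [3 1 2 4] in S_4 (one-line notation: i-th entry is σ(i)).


Cycle decomposition: (1 3 2)
Cycle lengths: 3
Order = lcm(3) = 3

ord(σ) = 3


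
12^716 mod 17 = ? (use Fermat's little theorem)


Fermat's little theorem: if p is prime and gcd(a,p)=1, then a^(p-1) ≡ 1 (mod p)
p = 17 is prime, gcd(12,17) = 1
Reduce exponent: 716 mod 16 = 12
So 12^716 ≡ 12^12 (mod 17)
12^12 mod 17 = 4

12^716 ≡ 4 (mod 17)


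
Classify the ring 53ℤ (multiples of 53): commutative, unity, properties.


53ℤ is a commutative ring under +,× but has no multiplicative identity (1 ∉ 53ℤ); it has no zero divisors, but without unity it is not an integral domain
Commutative: Yes
Integral domain: No
Has unity: No

53ℤ (multiples of 53): Commutative=Yes, Unity=No


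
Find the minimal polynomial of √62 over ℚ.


√62 satisfies x² - 62 = 0, irreducible over ℚ since 62 is squarefree

Minimal polynomial: x² - 62


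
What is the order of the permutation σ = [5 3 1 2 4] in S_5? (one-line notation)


Cycle decomposition: (1 5 4 2 3)
Cycle lengths: 5
Order = lcm(5) = 5

ord(σ) = 5


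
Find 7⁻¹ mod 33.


Use the extended Euclidean algorithm to write 1 = 7·s + 33·t; then s mod 33 is the inverse.
Euclidean algorithm:
  7 = 0·33 + 7
  33 = 4·7 + 5
  7 = 1·5 + 2
  5 = 2·2 + 1
  2 = 2·1 + 0
gcd(7,33) = 1
Back-substitution gives: 7·(-14) + 33·(3) = 1
So 7⁻¹ ≡ -14 ≡ 19 (mod 33)
Check: 7 × 19 = 133 ≡ 1 (mod 33) ✓

7⁻¹ ≡ 19 (mod 33)


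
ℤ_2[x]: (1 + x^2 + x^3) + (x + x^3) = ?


Add coefficients mod 2:
x^0: 1 + 0 = 1 (mod 2)
x^1: 0 + 1 = 1 (mod 2)
x^2: 1 + 0 = 1 (mod 2)
x^3: 1 + 1 = 0 (mod 2)
Result: 1 + x + x^2

f + g = 1 + x + x^2


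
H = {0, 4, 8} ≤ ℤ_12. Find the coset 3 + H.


3 + H = {3 + h (mod 12) : h ∈ H}
3+0=3, 3+4=7, 3+8=11

3 + H = {3, 7, 11}


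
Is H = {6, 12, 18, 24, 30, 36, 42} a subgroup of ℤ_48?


Subgroup test for H = {6, 12, 18, 24, 30, 36, 42} in (ℤ_48, +):
(1) 0 ∈ H? No
(2) Closure: for all a,b ∈ H, (a+b) mod 48 ∈ H? No  [counterexample: 6 + 42 = 0 ∉ H]
(3) Inverses: for all a ∈ H, -a mod 48 ∈ H? Yes

No, H is not a subgroup of ℤ_48


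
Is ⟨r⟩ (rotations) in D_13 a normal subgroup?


H = ⟨r⟩ (rotations) in D_13
The rotation subgroup ⟨r⟩ has index 2 in D_13, so it is normal

Yes, normal subgroup


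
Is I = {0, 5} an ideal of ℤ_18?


Check ideal conditions for I = {0, 5} in ℤ_18:
(1) I is an additive subgroup? No
(2) For r ∈ ℤ_18 and a ∈ I: r·a ∈ I? No  [counterexample: r=2, a=5, r·a mod 18 = 10 ∉ I]

No, I is not an ideal of ℤ_18


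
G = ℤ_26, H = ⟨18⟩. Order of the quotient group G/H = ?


|⟨18⟩| = n / gcd(18, 26) = 26 / 2 = 13
H is normal (ℤ_26 is abelian).
|G/H| = |G| / |H| = 26 / 13 = 2

|G/H| = 2


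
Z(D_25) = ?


Z(G) = {g ∈ G | gx = xg for all x ∈ G}
For odd n, Z(D_n) = {e}: no nontrivial rotation commutes with all reflections

Z(D_25) = {e}


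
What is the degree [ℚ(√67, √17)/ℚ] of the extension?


[ℚ(√67,√17):ℚ] = [ℚ(√67,√17):ℚ(√67)]·[ℚ(√67):ℚ] = 2·2 = 4

[ℚ(√67, √17)/ℚ] = 4


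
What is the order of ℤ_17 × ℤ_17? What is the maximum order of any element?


|ℤ_17 × ℤ_17| = 17 × 17 = 289
Max element order = lcm(17,17) = 17
Cyclic? No (gcd=17)

|ℤ_17×ℤ_17| = 289, max element order = 17


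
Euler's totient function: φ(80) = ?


Factor n: 80 = 2^4 × 5
φ(n) = n · ∏(1 - 1/p) over distinct primes p | n
φ(80) = 80 · (1 - 1/2) · (1 - 1/5) = 32

φ(80) = 32


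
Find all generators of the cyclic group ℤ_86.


g generates ℤ_n iff gcd(g,n) = 1
Prime factors of 86: 2, 43
Generators are g ∈ {1,...,85} not divisible by any of these primes.
Generators: {1, 3, 5, 7, 9, 11, 13, 15, 17, 19, 21, 23, 25, 27, 29, 31, 33, 35, 37, 39, 41, 45, 47, 49, 51, 53, 55, 57, 59, 61, 63, 65, 67, 69, 71, 73, 75, 77, 79, 81, 83, 85}
Number of generators = φ(86) = 42

Generators of ℤ_86 = {1, 3, 5, 7, 9, 11, 13, 15, 17, 19, 21, 23, 25, 27, 29, 31, 33, 35, 37, 39, 41, 45, 47, 49, 51, 53, 55, 57, 59, 61, 63, 65, 67, 69, 71, 73, 75, 77, 79, 81, 83, 85}


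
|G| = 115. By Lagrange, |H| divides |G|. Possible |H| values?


Lagrange's theorem: |H| divides |G|
|G| = 115
Divisors of 115: 1, 5, 23, 115

Possible subgroup orders: {1, 5, 23, 115}


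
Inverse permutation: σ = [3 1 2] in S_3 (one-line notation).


To find σ⁻¹, swap domain and range:
σ(1) = 3 → σ⁻¹(3) = 1
σ(2) = 1 → σ⁻¹(1) = 2
σ(3) = 2 → σ⁻¹(2) = 3

σ⁻¹ = [2 3 1]


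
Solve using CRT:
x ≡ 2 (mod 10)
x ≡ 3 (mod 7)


m₁ = 10, m₂ = 7, gcd = 1, so CRT applies. M = m₁·m₂ = 70
Let M₁ = M/m₁ = 7, M₂ = M/m₂ = 10
Find y₁ ≡ M₁⁻¹ (mod m₁): 7⁻¹ ≡ 3 (mod 10)
Find y₂ ≡ M₂⁻¹ (mod m₂): 10⁻¹ ≡ 5 (mod 7)
x = a₁·M₁·y₁ + a₂·M₂·y₂ = 2·7·3 + 3·10·5 = 192
Reduce mod 70: x ≡ 52
Check: 52 mod 10 = 2 ✓, 52 mod 7 = 3 ✓

x ≡ 52 (mod 70)


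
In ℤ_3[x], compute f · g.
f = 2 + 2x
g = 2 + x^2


Expand and collect like terms; reduce coefficients mod 3:
x^0: 2·2 = 4 ≡ 1 (mod 3)
x^1: 2·0 + 2·2 = 4 ≡ 1 (mod 3)
x^2: 2·1 + 2·0 = 2 ≡ 2 (mod 3)
x^3: 2·1 = 2 ≡ 2 (mod 3)
Result: 1 + x + 2x^2 + 2x^3

f · g = 1 + x + 2x^2 + 2x^3


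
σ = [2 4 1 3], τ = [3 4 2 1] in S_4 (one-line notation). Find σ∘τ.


σ∘τ: apply τ first, then σ
1 →τ 3 →σ 1
2 →τ 4 →σ 3
3 →τ 2 →σ 4
4 →τ 1 →σ 2

σ∘τ = [1 3 4 2]


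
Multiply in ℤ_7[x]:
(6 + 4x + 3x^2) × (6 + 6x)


Expand and collect like terms; reduce coefficients mod 7:
x^0: 6·6 = 36 ≡ 1 (mod 7)
x^1: 6·6 + 4·6 = 60 ≡ 4 (mod 7)
x^2: 4·6 + 3·6 = 42 ≡ 0 (mod 7)
x^3: 3·6 = 18 ≡ 4 (mod 7)
Result: 1 + 4x + 4x^3

f · g = 1 + 4x + 4x^3


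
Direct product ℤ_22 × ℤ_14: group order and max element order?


|ℤ_22 × ℤ_14| = 22 × 14 = 308
Max element order = lcm(22,14) = 154
Cyclic? No (gcd=2)

|ℤ_22×ℤ_14| = 308, max element order = 154


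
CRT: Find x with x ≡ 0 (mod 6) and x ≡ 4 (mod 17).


m₁ = 6, m₂ = 17, gcd = 1, so CRT applies. M = m₁·m₂ = 102
Let M₁ = M/m₁ = 17, M₂ = M/m₂ = 6
Find y₁ ≡ M₁⁻¹ (mod m₁): 17⁻¹ ≡ 5 (mod 6)
Find y₂ ≡ M₂⁻¹ (mod m₂): 6⁻¹ ≡ 3 (mod 17)
x = a₁·M₁·y₁ + a₂·M₂·y₂ = 0·17·5 + 4·6·3 = 72
Reduce mod 102: x ≡ 72
Check: 72 mod 6 = 0 ✓, 72 mod 17 = 4 ✓

x ≡ 72 (mod 102)


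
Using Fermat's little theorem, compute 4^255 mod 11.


Fermat's little theorem: if p is prime and gcd(a,p)=1, then a^(p-1) ≡ 1 (mod p)
p = 11 is prime, gcd(4,11) = 1
Reduce exponent: 255 mod 10 = 5
So 4^255 ≡ 4^5 (mod 11)
4^5 mod 11 = 1

4^255 ≡ 1 (mod 11)


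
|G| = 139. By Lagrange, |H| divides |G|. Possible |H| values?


Lagrange's theorem: |H| divides |G|
|G| = 139
Divisors of 139: 1, 139

Possible subgroup orders: {1, 139}


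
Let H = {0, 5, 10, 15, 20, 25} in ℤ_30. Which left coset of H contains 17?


17 + H = {17 + h (mod 30) : h ∈ H}
17+0=17, 17+5=22, 17+10=27, 17+15=2, 17+20=7, 17+25=12
17 + H = {2, 7, 12, 17, 22, 27} = 2 + H

17 + H = {2, 7, 12, 17, 22, 27}


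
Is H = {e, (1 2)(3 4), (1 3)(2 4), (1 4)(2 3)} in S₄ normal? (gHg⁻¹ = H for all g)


H = {e, (1 2)(3 4), (1 3)(2 4), (1 4)(2 3)} in S₄
This is the Klein four-group V₄; it is normal in S₄ (it is a union of conjugacy classes)

Yes, normal subgroup


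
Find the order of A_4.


|A_n| = n!/2 (even permutations)
|A_4| = 4!/2 = 24/2 = 12

|A_4| = 12


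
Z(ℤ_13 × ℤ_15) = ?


Z(G) = {g ∈ G | gx = xg for all x ∈ G}
Direct product of abelian groups is abelian, so Z(G) = G

Z(ℤ_13 × ℤ_15) = ℤ_13 × ℤ_15


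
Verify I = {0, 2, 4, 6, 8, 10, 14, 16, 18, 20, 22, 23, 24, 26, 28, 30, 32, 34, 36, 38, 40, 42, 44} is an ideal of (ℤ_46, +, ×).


Check ideal conditions for I = {0, 2, 4, 6, 8, 10, 14, 16, 18, 20, 22, 23, 24, 26, 28, 30, 32, 34, 36, 38, 40, 42, 44} in ℤ_46:
(1) I is an additive subgroup? No
(2) For r ∈ ℤ_46 and a ∈ I: r·a ∈ I? No  [counterexample: r=2, a=6, r·a mod 46 = 12 ∉ I]

No, I is not an ideal of ℤ_46


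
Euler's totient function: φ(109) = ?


Factor n: 109 = 109
φ(n) = n · ∏(1 - 1/p) over distinct primes p | n
φ(109) = 109 · (1 - 1/109) = 108

φ(109) = 108


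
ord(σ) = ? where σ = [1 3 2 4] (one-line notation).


Cycle decomposition: (2 3)
Cycle lengths: 2
Order = lcm(2) = 2

ord(σ) = 2


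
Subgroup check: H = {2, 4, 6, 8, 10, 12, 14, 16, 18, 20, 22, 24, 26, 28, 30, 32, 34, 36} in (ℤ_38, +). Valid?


Subgroup test for H = {2, 4, 6, 8, 10, 12, 14, 16, 18, 20, 22, 24, 26, 28, 30, 32, 34, 36} in (ℤ_38, +):
(1) 0 ∈ H? No
(2) Closure: for all a,b ∈ H, (a+b) mod 38 ∈ H? No  [counterexample: 2 + 36 = 0 ∉ H]
(3) Inverses: for all a ∈ H, -a mod 38 ∈ H? Yes

No, H is not a subgroup of ℤ_38


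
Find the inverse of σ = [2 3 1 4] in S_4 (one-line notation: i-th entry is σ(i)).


To find σ⁻¹, swap domain and range:
σ(1) = 2 → σ⁻¹(2) = 1
σ(2) = 3 → σ⁻¹(3) = 2
σ(3) = 1 → σ⁻¹(1) = 3
σ(4) = 4 → σ⁻¹(4) = 4

σ⁻¹ = [3 1 2 4]


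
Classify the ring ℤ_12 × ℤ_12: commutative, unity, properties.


Direct product ring; commutative with unity (1,1); but (1,0)·(0,1) = (0,0) gives zero divisors, so not an integral domain
Commutative: Yes
Integral domain: No
Has unity: Yes

ℤ_12 × ℤ_12: Commutative=Yes, Unity=Yes


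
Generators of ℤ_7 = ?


g generates ℤ_n iff gcd(g,n) = 1
Checking each g ∈ {1,...,6}:
gcd(1,7) = 1
gcd(2,7) = 1
gcd(3,7) = 1
gcd(4,7) = 1
gcd(5,7) = 1
gcd(6,7) = 1
Generators: {1, 2, 3, 4, 5, 6}
Number of generators = φ(7) = 6

Generators of ℤ_7 = {1, 2, 3, 4, 5, 6}


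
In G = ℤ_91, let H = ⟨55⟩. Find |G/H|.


|⟨55⟩| = n / gcd(55, 91) = 91 / 1 = 91
H is normal (ℤ_91 is abelian).
|G/H| = |G| / |H| = 91 / 91 = 1

|G/H| = 1


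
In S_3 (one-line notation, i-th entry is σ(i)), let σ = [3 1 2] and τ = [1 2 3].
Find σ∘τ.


σ∘τ: apply τ first, then σ
1 →τ 1 →σ 3
2 →τ 2 →σ 1
3 →τ 3 →σ 2

σ∘τ = [3 1 2]


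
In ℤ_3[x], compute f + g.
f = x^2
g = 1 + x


Add coefficients mod 3:
x^0: 0 + 1 = 1 (mod 3)
x^1: 0 + 1 = 1 (mod 3)
x^2: 1 + 0 = 1 (mod 3)
Result: 1 + x + x^2

f + g = 1 + x + x^2


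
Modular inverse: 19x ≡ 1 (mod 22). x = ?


Use the extended Euclidean algorithm to write 1 = 19·s + 22·t; then s mod 22 is the inverse.
Euclidean algorithm:
  19 = 0·22 + 19
  22 = 1·19 + 3
  19 = 6·3 + 1
  3 = 3·1 + 0
gcd(19,22) = 1
Back-substitution gives: 19·(7) + 22·(-6) = 1
So 19⁻¹ ≡ 7 ≡ 7 (mod 22)
Check: 19 × 7 = 133 ≡ 1 (mod 22) ✓

19⁻¹ ≡ 7 (mod 22)


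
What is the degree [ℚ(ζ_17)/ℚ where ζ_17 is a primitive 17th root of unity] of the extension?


[ℚ(ζ_n):ℚ] = deg Φ_n(x) = φ(n). Here φ(17) = 16

[ℚ(ζ_17)/ℚ where ζ_17 is a primitive 17th root of unity] = 16


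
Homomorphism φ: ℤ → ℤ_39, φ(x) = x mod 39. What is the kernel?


Kernel = preimage of identity
ker(φ) = {x ∈ ℤ : x ≡ 0 (mod 39)} = 39ℤ = {0, ±39, ±78, ...}

ker(φ) = 39ℤ


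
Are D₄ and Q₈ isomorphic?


Comparing D₄ and Q₈:
D₄ has 5 elements of order 2; Q₈ has only 1

No, D₄ ≇ Q₈


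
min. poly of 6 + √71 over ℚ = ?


Let α = 6 + √71. Then α - 6 = √71, so (α - 6)² = 71, giving α² - 12α - 35 = 0. Degree 2 and α ∉ ℚ, so this is the minimal polynomial.

Minimal polynomial: x² - 12x - 35


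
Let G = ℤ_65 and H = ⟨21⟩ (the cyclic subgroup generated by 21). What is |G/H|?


|⟨21⟩| = n / gcd(21, 65) = 65 / 1 = 65
H is normal (ℤ_65 is abelian).
|G/H| = |G| / |H| = 65 / 65 = 1

|G/H| = 1


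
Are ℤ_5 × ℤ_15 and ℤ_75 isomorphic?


Comparing ℤ_5 × ℤ_15 and ℤ_75:
gcd(5,15) = 5 ≠ 1. Max element order in ℤ_5×ℤ_15 is lcm(5,15) = 15 < 75, so it has no element of order 75

No, ℤ_5 × ℤ_15 ≇ ℤ_75


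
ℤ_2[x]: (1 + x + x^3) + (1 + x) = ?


Add coefficients mod 2:
x^0: 1 + 1 = 0 (mod 2)
x^1: 1 + 1 = 0 (mod 2)
x^2: 0 + 0 = 0 (mod 2)
x^3: 1 + 0 = 1 (mod 2)
Result: x^3

f + g = x^3


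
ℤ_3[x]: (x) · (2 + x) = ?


Expand and collect like terms; reduce coefficients mod 3:
x^0: 0·2 = 0 ≡ 0 (mod 3)
x^1: 0·1 + 1·2 = 2 ≡ 2 (mod 3)
x^2: 1·1 = 1 ≡ 1 (mod 3)
Result: 2x + x^2

f · g = 2x + x^2


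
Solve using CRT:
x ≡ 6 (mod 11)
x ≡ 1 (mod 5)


m₁ = 11, m₂ = 5, gcd = 1, so CRT applies. M = m₁·m₂ = 55
Let M₁ = M/m₁ = 5, M₂ = M/m₂ = 11
Find y₁ ≡ M₁⁻¹ (mod m₁): 5⁻¹ ≡ 9 (mod 11)
Find y₂ ≡ M₂⁻¹ (mod m₂): 11⁻¹ ≡ 1 (mod 5)
x = a₁·M₁·y₁ + a₂·M₂·y₂ = 6·5·9 + 1·11·1 = 281
Reduce mod 55: x ≡ 6
Check: 6 mod 11 = 6 ✓, 6 mod 5 = 1 ✓

x ≡ 6 (mod 55)


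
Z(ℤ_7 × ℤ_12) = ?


Z(G) = {g ∈ G | gx = xg for all x ∈ G}
Direct product of abelian groups is abelian, so Z(G) = G

Z(ℤ_7 × ℤ_12) = ℤ_7 × ℤ_12


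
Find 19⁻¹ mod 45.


Use the extended Euclidean algorithm to write 1 = 19·s + 45·t; then s mod 45 is the inverse.
Euclidean algorithm:
  19 = 0·45 + 19
  45 = 2·19 + 7
  19 = 2·7 + 5
  7 = 1·5 + 2
  5 = 2·2 + 1
  2 = 2·1 + 0
gcd(19,45) = 1
Back-substitution gives: 19·(19) + 45·(-8) = 1
So 19⁻¹ ≡ 19 ≡ 19 (mod 45)
Check: 19 × 19 = 361 ≡ 1 (mod 45) ✓

19⁻¹ ≡ 19 (mod 45)


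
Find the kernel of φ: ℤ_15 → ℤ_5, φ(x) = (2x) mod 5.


Kernel = preimage of identity
ker(φ) = {x ∈ ℤ_15 : 2x ≡ 0 (mod 5)}. Since 5 | 15, φ is well-defined. The kernel is the cyclic subgroup ⟨5⟩ of ℤ_15 (order 3), i.e. {0, 5, 10}

ker(φ) = {0, 5, 10}


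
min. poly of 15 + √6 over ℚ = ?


Let α = 15 + √6. Then α - 15 = √6, so (α - 15)² = 6, giving α² - 30α + 219 = 0. Degree 2 and α ∉ ℚ, so this is the minimal polynomial.

Minimal polynomial: x² - 30x + 219


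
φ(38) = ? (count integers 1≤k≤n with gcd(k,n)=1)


Factor n: 38 = 2 × 19
φ(n) = n · ∏(1 - 1/p) over distinct primes p | n
φ(38) = 38 · (1 - 1/2) · (1 - 1/19) = 18

φ(38) = 18


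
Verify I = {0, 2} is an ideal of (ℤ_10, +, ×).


Check ideal conditions for I = {0, 2} in ℤ_10:
(1) I is an additive subgroup? No
(2) For r ∈ ℤ_10 and a ∈ I: r·a ∈ I? No  [counterexample: r=2, a=2, r·a mod 10 = 4 ∉ I]

No, I is not an ideal of ℤ_10


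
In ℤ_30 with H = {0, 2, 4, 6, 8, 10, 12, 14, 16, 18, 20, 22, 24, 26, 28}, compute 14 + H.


14 + H = {14 + h (mod 30) : h ∈ H}
14+0=14, 14+2=16, 14+4=18, 14+6=20, 14+8=22, 14+10=24, 14+12=26, 14+14=28, 14+16=0, 14+18=2, 14+20=4, 14+22=6, 14+24=8, 14+26=10, 14+28=12
14 + H = {0, 2, 4, 6, 8, 10, 12, 14, 16, 18, 20, 22, 24, 26, 28} = 0 + H

14 + H = {0, 2, 4, 6, 8, 10, 12, 14, 16, 18, 20, 22, 24, 26, 28}


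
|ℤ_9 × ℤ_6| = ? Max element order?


|ℤ_9 × ℤ_6| = 9 × 6 = 54
Max element order = lcm(9,6) = 18
Cyclic? No (gcd=3)

|ℤ_9×ℤ_6| = 54, max element order = 18


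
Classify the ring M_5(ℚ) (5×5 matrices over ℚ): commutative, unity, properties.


Matrix multiplication is non-commutative for n ≥ 2; the identity matrix I is the unity; singular matrices give zero divisors, so not an integral domain
Commutative: No
Integral domain: No
Has unity: Yes

M_5(ℚ) (5×5 matrices over ℚ): Commutative=No, Unity=Yes
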